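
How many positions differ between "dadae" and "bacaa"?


Comparing "dadae" and "bacaa" position by position:
  Position 0: 'd' vs 'b' => DIFFER
  Position 1: 'a' vs 'a' => same
  Position 2: 'd' vs 'c' => DIFFER
  Position 3: 'a' vs 'a' => same
  Position 4: 'e' vs 'a' => DIFFER
Positions that differ: 3

3


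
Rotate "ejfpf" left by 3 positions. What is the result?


Input: "ejfpf", rotate left by 3
First 3 characters: "ejf"
Remaining characters: "pf"
Concatenate remaining + first: "pf" + "ejf" = "pfejf"

pfejf


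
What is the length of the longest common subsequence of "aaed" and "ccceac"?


LCS of "aaed" and "ccceac"
DP table:
           c    c    c    e    a    c
      0    0    0    0    0    0    0
  a   0    0    0    0    0    1    1
  a   0    0    0    0    0    1    1
  e   0    0    0    0    1    1    1
  d   0    0    0    0    1    1    1
LCS length = dp[4][6] = 1

1


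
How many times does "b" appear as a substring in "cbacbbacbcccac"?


Searching for "b" in "cbacbbacbcccac"
Scanning each position:
  Position 0: "c" => no
  Position 1: "b" => MATCH
  Position 2: "a" => no
  Position 3: "c" => no
  Position 4: "b" => MATCH
  Position 5: "b" => MATCH
  Position 6: "a" => no
  Position 7: "c" => no
  Position 8: "b" => MATCH
  Position 9: "c" => no
  Position 10: "c" => no
  Position 11: "c" => no
  Position 12: "a" => no
  Position 13: "c" => no
Total occurrences: 4

4


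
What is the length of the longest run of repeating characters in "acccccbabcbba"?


Input: "acccccbabcbba"
Scanning for longest run:
  Position 1 ('c'): new char, reset run to 1
  Position 2 ('c'): continues run of 'c', length=2
  Position 3 ('c'): continues run of 'c', length=3
  Position 4 ('c'): continues run of 'c', length=4
  Position 5 ('c'): continues run of 'c', length=5
  Position 6 ('b'): new char, reset run to 1
  Position 7 ('a'): new char, reset run to 1
  Position 8 ('b'): new char, reset run to 1
  Position 9 ('c'): new char, reset run to 1
  Position 10 ('b'): new char, reset run to 1
  Position 11 ('b'): continues run of 'b', length=2
  Position 12 ('a'): new char, reset run to 1
Longest run: 'c' with length 5

5


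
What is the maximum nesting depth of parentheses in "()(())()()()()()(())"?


Input: "()(())()()()()()(())"
Tracking depth:
  Position 0 '(': depth becomes 1
  Position 1 ')': depth becomes 0
  Position 2 '(': depth becomes 1
  Position 3 '(': depth becomes 2
  Position 4 ')': depth becomes 1
  Position 5 ')': depth becomes 0
  Position 6 '(': depth becomes 1
  Position 7 ')': depth becomes 0
  Position 8 '(': depth becomes 1
  Position 9 ')': depth becomes 0
  Position 10 '(': depth becomes 1
  Position 11 ')': depth becomes 0
  Position 12 '(': depth becomes 1
  Position 13 ')': depth becomes 0
  Position 14 '(': depth becomes 1
  Position 15 ')': depth becomes 0
  Position 16 '(': depth becomes 1
  Position 17 '(': depth becomes 2
  Position 18 ')': depth becomes 1
  Position 19 ')': depth becomes 0
Maximum depth reached: 2

2


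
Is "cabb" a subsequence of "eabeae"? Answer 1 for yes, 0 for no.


Check if "cabb" is a subsequence of "eabeae"
Greedy scan:
  Position 0 ('e'): no match needed
  Position 1 ('a'): no match needed
  Position 2 ('b'): no match needed
  Position 3 ('e'): no match needed
  Position 4 ('a'): no match needed
  Position 5 ('e'): no match needed
Only matched 0/4 characters => not a subsequence

0


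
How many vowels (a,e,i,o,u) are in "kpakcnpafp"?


Input: kpakcnpafp
Checking each character:
  'k' at position 0: consonant
  'p' at position 1: consonant
  'a' at position 2: vowel (running total: 1)
  'k' at position 3: consonant
  'c' at position 4: consonant
  'n' at position 5: consonant
  'p' at position 6: consonant
  'a' at position 7: vowel (running total: 2)
  'f' at position 8: consonant
  'p' at position 9: consonant
Total vowels: 2

2


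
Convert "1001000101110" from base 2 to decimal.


Input: "1001000101110" in base 2
Positional expansion:
  Digit '1' (value 1) x 2^12 = 4096
  Digit '0' (value 0) x 2^11 = 0
  Digit '0' (value 0) x 2^10 = 0
  Digit '1' (value 1) x 2^9 = 512
  Digit '0' (value 0) x 2^8 = 0
  Digit '0' (value 0) x 2^7 = 0
  Digit '0' (value 0) x 2^6 = 0
  Digit '1' (value 1) x 2^5 = 32
  Digit '0' (value 0) x 2^4 = 0
  Digit '1' (value 1) x 2^3 = 8
  Digit '1' (value 1) x 2^2 = 4
  Digit '1' (value 1) x 2^1 = 2
  Digit '0' (value 0) x 2^0 = 0
Sum = 4654

4654


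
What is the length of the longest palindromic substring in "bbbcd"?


Input: "bbbcd"
Checking substrings for palindromes:
  [0:3] "bbb" (len 3) => palindrome
  [0:2] "bb" (len 2) => palindrome
  [1:3] "bb" (len 2) => palindrome
Longest palindromic substring: "bbb" with length 3

3


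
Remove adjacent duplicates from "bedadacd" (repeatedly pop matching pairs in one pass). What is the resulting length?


Input: bedadacd
Stack-based adjacent duplicate removal:
  Read 'b': push. Stack: b
  Read 'e': push. Stack: be
  Read 'd': push. Stack: bed
  Read 'a': push. Stack: beda
  Read 'd': push. Stack: bedad
  Read 'a': push. Stack: bedada
  Read 'c': push. Stack: bedadac
  Read 'd': push. Stack: bedadacd
Final stack: "bedadacd" (length 8)

8


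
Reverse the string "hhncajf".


Input: hhncajf
Reading characters right to left:
  Position 6: 'f'
  Position 5: 'j'
  Position 4: 'a'
  Position 3: 'c'
  Position 2: 'n'
  Position 1: 'h'
  Position 0: 'h'
Reversed: fjacnhh

fjacnhh


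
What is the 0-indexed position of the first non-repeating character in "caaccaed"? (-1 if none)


Input: caaccaed
Character frequencies:
  'a': 3
  'c': 3
  'd': 1
  'e': 1
Scanning left to right for freq == 1:
  Position 0 ('c'): freq=3, skip
  Position 1 ('a'): freq=3, skip
  Position 2 ('a'): freq=3, skip
  Position 3 ('c'): freq=3, skip
  Position 4 ('c'): freq=3, skip
  Position 5 ('a'): freq=3, skip
  Position 6 ('e'): unique! => answer = 6

6


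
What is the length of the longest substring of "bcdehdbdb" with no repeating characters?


Input: "bcdehdbdb"
Sliding window (track last position of each char):
  Position 0 ('b'): window [0,0] length 1 -- new best
  Position 1 ('c'): window [0,1] length 2 -- new best
  Position 2 ('d'): window [0,2] length 3 -- new best
  Position 3 ('e'): window [0,3] length 4 -- new best
  Position 4 ('h'): window [0,4] length 5 -- new best
  Position 5 ('d'): repeat (last at 2), move window start to 3
  Position 5 ('d'): window [3,5] length 3
  Position 6 ('b'): window [3,6] length 4
  Position 7 ('d'): repeat (last at 5), move window start to 6
  Position 7 ('d'): window [6,7] length 2
  Position 8 ('b'): repeat (last at 6), move window start to 7
  Position 8 ('b'): window [7,8] length 2
Longest substring with no repeats: "bcdeh" with length 5

5


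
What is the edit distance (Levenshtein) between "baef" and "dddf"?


Computing edit distance: "baef" -> "dddf"
DP table:
           d    d    d    f
      0    1    2    3    4
  b   1    1    2    3    4
  a   2    2    2    3    4
  e   3    3    3    3    4
  f   4    4    4    4    3
Edit distance = dp[4][4] = 3

3


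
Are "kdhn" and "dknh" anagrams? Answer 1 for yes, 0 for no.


Strings: "kdhn", "dknh"
Sorted first:  dhkn
Sorted second: dhkn
Sorted forms match => anagrams

1


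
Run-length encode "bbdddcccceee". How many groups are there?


Input: bbdddcccceee
Scanning for consecutive runs:
  Group 1: 'b' x 2 (positions 0-1)
  Group 2: 'd' x 3 (positions 2-4)
  Group 3: 'c' x 4 (positions 5-8)
  Group 4: 'e' x 3 (positions 9-11)
Total groups: 4

4


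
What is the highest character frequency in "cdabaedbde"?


Input: cdabaedbde
Character counts:
  'a': 2
  'b': 2
  'c': 1
  'd': 3
  'e': 2
Maximum frequency: 3

3


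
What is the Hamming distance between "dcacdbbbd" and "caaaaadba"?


Comparing "dcacdbbbd" and "caaaaadba" position by position:
  Position 0: 'd' vs 'c' => differ
  Position 1: 'c' vs 'a' => differ
  Position 2: 'a' vs 'a' => same
  Position 3: 'c' vs 'a' => differ
  Position 4: 'd' vs 'a' => differ
  Position 5: 'b' vs 'a' => differ
  Position 6: 'b' vs 'd' => differ
  Position 7: 'b' vs 'b' => same
  Position 8: 'd' vs 'a' => differ
Total differences (Hamming distance): 7

7


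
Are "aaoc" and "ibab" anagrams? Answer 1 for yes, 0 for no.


Strings: "aaoc", "ibab"
Sorted first:  aaco
Sorted second: abbi
Differ at position 1: 'a' vs 'b' => not anagrams

0


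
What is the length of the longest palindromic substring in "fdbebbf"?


Input: "fdbebbf"
Checking substrings for palindromes:
  [2:5] "beb" (len 3) => palindrome
  [4:6] "bb" (len 2) => palindrome
Longest palindromic substring: "beb" with length 3

3


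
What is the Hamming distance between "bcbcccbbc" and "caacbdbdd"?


Comparing "bcbcccbbc" and "caacbdbdd" position by position:
  Position 0: 'b' vs 'c' => differ
  Position 1: 'c' vs 'a' => differ
  Position 2: 'b' vs 'a' => differ
  Position 3: 'c' vs 'c' => same
  Position 4: 'c' vs 'b' => differ
  Position 5: 'c' vs 'd' => differ
  Position 6: 'b' vs 'b' => same
  Position 7: 'b' vs 'd' => differ
  Position 8: 'c' vs 'd' => differ
Total differences (Hamming distance): 7

7


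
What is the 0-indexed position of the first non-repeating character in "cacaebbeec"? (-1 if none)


Input: cacaebbeec
Character frequencies:
  'a': 2
  'b': 2
  'c': 3
  'e': 3
Scanning left to right for freq == 1:
  Position 0 ('c'): freq=3, skip
  Position 1 ('a'): freq=2, skip
  Position 2 ('c'): freq=3, skip
  Position 3 ('a'): freq=2, skip
  Position 4 ('e'): freq=3, skip
  Position 5 ('b'): freq=2, skip
  Position 6 ('b'): freq=2, skip
  Position 7 ('e'): freq=3, skip
  Position 8 ('e'): freq=3, skip
  Position 9 ('c'): freq=3, skip
  No unique character found => answer = -1

-1


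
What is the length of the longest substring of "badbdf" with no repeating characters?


Input: "badbdf"
Sliding window (track last position of each char):
  Position 0 ('b'): window [0,0] length 1 -- new best
  Position 1 ('a'): window [0,1] length 2 -- new best
  Position 2 ('d'): window [0,2] length 3 -- new best
  Position 3 ('b'): repeat (last at 0), move window start to 1
  Position 3 ('b'): window [1,3] length 3
  Position 4 ('d'): repeat (last at 2), move window start to 3
  Position 4 ('d'): window [3,4] length 2
  Position 5 ('f'): window [3,5] length 3
Longest substring with no repeats: "bad" with length 3

3


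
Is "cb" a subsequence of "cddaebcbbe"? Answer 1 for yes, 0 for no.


Check if "cb" is a subsequence of "cddaebcbbe"
Greedy scan:
  Position 0 ('c'): matches sub[0] = 'c'
  Position 1 ('d'): no match needed
  Position 2 ('d'): no match needed
  Position 3 ('a'): no match needed
  Position 4 ('e'): no match needed
  Position 5 ('b'): matches sub[1] = 'b'
  Position 6 ('c'): no match needed
  Position 7 ('b'): no match needed
  Position 8 ('b'): no match needed
  Position 9 ('e'): no match needed
All 2 characters matched => is a subsequence

1


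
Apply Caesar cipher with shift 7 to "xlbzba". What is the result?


Caesar cipher: shift "xlbzba" by 7
  'x' (pos 23) + 7 = pos 4 = 'e'
  'l' (pos 11) + 7 = pos 18 = 's'
  'b' (pos 1) + 7 = pos 8 = 'i'
  'z' (pos 25) + 7 = pos 6 = 'g'
  'b' (pos 1) + 7 = pos 8 = 'i'
  'a' (pos 0) + 7 = pos 7 = 'h'
Result: esigih

esigih


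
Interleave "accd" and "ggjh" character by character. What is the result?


Interleaving "accd" and "ggjh":
  Position 0: 'a' from first, 'g' from second => "ag"
  Position 1: 'c' from first, 'g' from second => "cg"
  Position 2: 'c' from first, 'j' from second => "cj"
  Position 3: 'd' from first, 'h' from second => "dh"
Result: agcgcjdh

agcgcjdh


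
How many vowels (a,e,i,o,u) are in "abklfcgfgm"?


Input: abklfcgfgm
Checking each character:
  'a' at position 0: vowel (running total: 1)
  'b' at position 1: consonant
  'k' at position 2: consonant
  'l' at position 3: consonant
  'f' at position 4: consonant
  'c' at position 5: consonant
  'g' at position 6: consonant
  'f' at position 7: consonant
  'g' at position 8: consonant
  'm' at position 9: consonant
Total vowels: 1

1


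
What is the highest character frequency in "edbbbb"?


Input: edbbbb
Character counts:
  'b': 4
  'd': 1
  'e': 1
Maximum frequency: 4

4


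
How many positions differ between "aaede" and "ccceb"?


Comparing "aaede" and "ccceb" position by position:
  Position 0: 'a' vs 'c' => DIFFER
  Position 1: 'a' vs 'c' => DIFFER
  Position 2: 'e' vs 'c' => DIFFER
  Position 3: 'd' vs 'e' => DIFFER
  Position 4: 'e' vs 'b' => DIFFER
Positions that differ: 5

5


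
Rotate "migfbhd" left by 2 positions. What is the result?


Input: "migfbhd", rotate left by 2
First 2 characters: "mi"
Remaining characters: "gfbhd"
Concatenate remaining + first: "gfbhd" + "mi" = "gfbhdmi"

gfbhdmi


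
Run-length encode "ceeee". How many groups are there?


Input: ceeee
Scanning for consecutive runs:
  Group 1: 'c' x 1 (positions 0-0)
  Group 2: 'e' x 4 (positions 1-4)
Total groups: 2

2


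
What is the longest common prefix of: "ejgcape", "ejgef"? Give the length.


Words: ejgcape, ejgef
  Position 0: all 'e' => match
  Position 1: all 'j' => match
  Position 2: all 'g' => match
  Position 3: ('c', 'e') => mismatch, stop
LCP = "ejg" (length 3)

3


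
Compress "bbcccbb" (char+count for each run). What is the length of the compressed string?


Input: bbcccbb
Runs:
  'b' x 2 => "b2"
  'c' x 3 => "c3"
  'b' x 2 => "b2"
Compressed: "b2c3b2"
Compressed length: 6

6


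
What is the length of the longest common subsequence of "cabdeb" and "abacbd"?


LCS of "cabdeb" and "abacbd"
DP table:
           a    b    a    c    b    d
      0    0    0    0    0    0    0
  c   0    0    0    0    1    1    1
  a   0    1    1    1    1    1    1
  b   0    1    2    2    2    2    2
  d   0    1    2    2    2    2    3
  e   0    1    2    2    2    2    3
  b   0    1    2    2    2    3    3
LCS length = dp[6][6] = 3

3


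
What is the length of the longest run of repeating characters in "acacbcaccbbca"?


Input: "acacbcaccbbca"
Scanning for longest run:
  Position 1 ('c'): new char, reset run to 1
  Position 2 ('a'): new char, reset run to 1
  Position 3 ('c'): new char, reset run to 1
  Position 4 ('b'): new char, reset run to 1
  Position 5 ('c'): new char, reset run to 1
  Position 6 ('a'): new char, reset run to 1
  Position 7 ('c'): new char, reset run to 1
  Position 8 ('c'): continues run of 'c', length=2
  Position 9 ('b'): new char, reset run to 1
  Position 10 ('b'): continues run of 'b', length=2
  Position 11 ('c'): new char, reset run to 1
  Position 12 ('a'): new char, reset run to 1
Longest run: 'c' with length 2

2


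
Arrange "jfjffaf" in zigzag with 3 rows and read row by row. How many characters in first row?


Zigzag "jfjffaf" into 3 rows:
Placing characters:
  'j' => row 0
  'f' => row 1
  'j' => row 2
  'f' => row 1
  'f' => row 0
  'a' => row 1
  'f' => row 2
Rows:
  Row 0: "jf"
  Row 1: "ffa"
  Row 2: "jf"
First row length: 2

2


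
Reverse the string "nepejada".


Input: nepejada
Reading characters right to left:
  Position 7: 'a'
  Position 6: 'd'
  Position 5: 'a'
  Position 4: 'j'
  Position 3: 'e'
  Position 2: 'p'
  Position 1: 'e'
  Position 0: 'n'
Reversed: adajepen

adajepen


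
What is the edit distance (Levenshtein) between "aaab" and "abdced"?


Computing edit distance: "aaab" -> "abdced"
DP table:
           a    b    d    c    e    d
      0    1    2    3    4    5    6
  a   1    0    1    2    3    4    5
  a   2    1    1    2    3    4    5
  a   3    2    2    2    3    4    5
  b   4    3    2    3    3    4    5
Edit distance = dp[4][6] = 5

5


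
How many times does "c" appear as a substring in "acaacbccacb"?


Searching for "c" in "acaacbccacb"
Scanning each position:
  Position 0: "a" => no
  Position 1: "c" => MATCH
  Position 2: "a" => no
  Position 3: "a" => no
  Position 4: "c" => MATCH
  Position 5: "b" => no
  Position 6: "c" => MATCH
  Position 7: "c" => MATCH
  Position 8: "a" => no
  Position 9: "c" => MATCH
  Position 10: "b" => no
Total occurrences: 5

5


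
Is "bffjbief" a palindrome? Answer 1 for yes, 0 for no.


Input: bffjbief
Reversed: feibjffb
  Compare pos 0 ('b') with pos 7 ('f'): MISMATCH
  Compare pos 1 ('f') with pos 6 ('e'): MISMATCH
  Compare pos 2 ('f') with pos 5 ('i'): MISMATCH
  Compare pos 3 ('j') with pos 4 ('b'): MISMATCH
Result: not a palindrome

0


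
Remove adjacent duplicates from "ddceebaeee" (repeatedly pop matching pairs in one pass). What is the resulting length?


Input: ddceebaeee
Stack-based adjacent duplicate removal:
  Read 'd': push. Stack: d
  Read 'd': matches stack top 'd' => pop. Stack: (empty)
  Read 'c': push. Stack: c
  Read 'e': push. Stack: ce
  Read 'e': matches stack top 'e' => pop. Stack: c
  Read 'b': push. Stack: cb
  Read 'a': push. Stack: cba
  Read 'e': push. Stack: cbae
  Read 'e': matches stack top 'e' => pop. Stack: cba
  Read 'e': push. Stack: cbae
Final stack: "cbae" (length 4)

4


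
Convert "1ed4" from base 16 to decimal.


Input: "1ed4" in base 16
Positional expansion:
  Digit '1' (value 1) x 16^3 = 4096
  Digit 'e' (value 14) x 16^2 = 3584
  Digit 'd' (value 13) x 16^1 = 208
  Digit '4' (value 4) x 16^0 = 4
Sum = 7892

7892


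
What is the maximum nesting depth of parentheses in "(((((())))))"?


Input: "(((((())))))"
Tracking depth:
  Position 0 '(': depth becomes 1
  Position 1 '(': depth becomes 2
  Position 2 '(': depth becomes 3
  Position 3 '(': depth becomes 4
  Position 4 '(': depth becomes 5
  Position 5 '(': depth becomes 6
  Position 6 ')': depth becomes 5
  Position 7 ')': depth becomes 4
  Position 8 ')': depth becomes 3
  Position 9 ')': depth becomes 2
  Position 10 ')': depth becomes 1
  Position 11 ')': depth becomes 0
Maximum depth reached: 6

6


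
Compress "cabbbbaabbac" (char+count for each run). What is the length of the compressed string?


Input: cabbbbaabbac
Runs:
  'c' x 1 => "c1"
  'a' x 1 => "a1"
  'b' x 4 => "b4"
  'a' x 2 => "a2"
  'b' x 2 => "b2"
  'a' x 1 => "a1"
  'c' x 1 => "c1"
Compressed: "c1a1b4a2b2a1c1"
Compressed length: 14

14


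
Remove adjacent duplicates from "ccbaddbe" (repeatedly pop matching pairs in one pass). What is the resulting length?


Input: ccbaddbe
Stack-based adjacent duplicate removal:
  Read 'c': push. Stack: c
  Read 'c': matches stack top 'c' => pop. Stack: (empty)
  Read 'b': push. Stack: b
  Read 'a': push. Stack: ba
  Read 'd': push. Stack: bad
  Read 'd': matches stack top 'd' => pop. Stack: ba
  Read 'b': push. Stack: bab
  Read 'e': push. Stack: babe
Final stack: "babe" (length 4)

4


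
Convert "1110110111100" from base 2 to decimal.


Input: "1110110111100" in base 2
Positional expansion:
  Digit '1' (value 1) x 2^12 = 4096
  Digit '1' (value 1) x 2^11 = 2048
  Digit '1' (value 1) x 2^10 = 1024
  Digit '0' (value 0) x 2^9 = 0
  Digit '1' (value 1) x 2^8 = 256
  Digit '1' (value 1) x 2^7 = 128
  Digit '0' (value 0) x 2^6 = 0
  Digit '1' (value 1) x 2^5 = 32
  Digit '1' (value 1) x 2^4 = 16
  Digit '1' (value 1) x 2^3 = 8
  Digit '1' (value 1) x 2^2 = 4
  Digit '0' (value 0) x 2^1 = 0
  Digit '0' (value 0) x 2^0 = 0
Sum = 7612

7612


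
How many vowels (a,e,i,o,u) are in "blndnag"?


Input: blndnag
Checking each character:
  'b' at position 0: consonant
  'l' at position 1: consonant
  'n' at position 2: consonant
  'd' at position 3: consonant
  'n' at position 4: consonant
  'a' at position 5: vowel (running total: 1)
  'g' at position 6: consonant
Total vowels: 1

1


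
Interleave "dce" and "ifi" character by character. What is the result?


Interleaving "dce" and "ifi":
  Position 0: 'd' from first, 'i' from second => "di"
  Position 1: 'c' from first, 'f' from second => "cf"
  Position 2: 'e' from first, 'i' from second => "ei"
Result: dicfei

dicfei


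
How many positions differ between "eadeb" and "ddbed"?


Comparing "eadeb" and "ddbed" position by position:
  Position 0: 'e' vs 'd' => DIFFER
  Position 1: 'a' vs 'd' => DIFFER
  Position 2: 'd' vs 'b' => DIFFER
  Position 3: 'e' vs 'e' => same
  Position 4: 'b' vs 'd' => DIFFER
Positions that differ: 4

4


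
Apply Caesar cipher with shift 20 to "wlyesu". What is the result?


Caesar cipher: shift "wlyesu" by 20
  'w' (pos 22) + 20 = pos 16 = 'q'
  'l' (pos 11) + 20 = pos 5 = 'f'
  'y' (pos 24) + 20 = pos 18 = 's'
  'e' (pos 4) + 20 = pos 24 = 'y'
  's' (pos 18) + 20 = pos 12 = 'm'
  'u' (pos 20) + 20 = pos 14 = 'o'
Result: qfsymo

qfsymo


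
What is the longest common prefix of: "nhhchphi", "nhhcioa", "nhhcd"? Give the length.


Words: nhhchphi, nhhcioa, nhhcd
  Position 0: all 'n' => match
  Position 1: all 'h' => match
  Position 2: all 'h' => match
  Position 3: all 'c' => match
  Position 4: ('h', 'i', 'd') => mismatch, stop
LCP = "nhhc" (length 4)

4


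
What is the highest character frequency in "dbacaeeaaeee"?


Input: dbacaeeaaeee
Character counts:
  'a': 4
  'b': 1
  'c': 1
  'd': 1
  'e': 5
Maximum frequency: 5

5


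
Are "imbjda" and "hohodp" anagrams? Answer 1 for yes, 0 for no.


Strings: "imbjda", "hohodp"
Sorted first:  abdijm
Sorted second: dhhoop
Differ at position 0: 'a' vs 'd' => not anagrams

0


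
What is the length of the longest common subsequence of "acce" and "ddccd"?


LCS of "acce" and "ddccd"
DP table:
           d    d    c    c    d
      0    0    0    0    0    0
  a   0    0    0    0    0    0
  c   0    0    0    1    1    1
  c   0    0    0    1    2    2
  e   0    0    0    1    2    2
LCS length = dp[4][5] = 2

2


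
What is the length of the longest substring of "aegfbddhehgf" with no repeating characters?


Input: "aegfbddhehgf"
Sliding window (track last position of each char):
  Position 0 ('a'): window [0,0] length 1 -- new best
  Position 1 ('e'): window [0,1] length 2 -- new best
  Position 2 ('g'): window [0,2] length 3 -- new best
  Position 3 ('f'): window [0,3] length 4 -- new best
  Position 4 ('b'): window [0,4] length 5 -- new best
  Position 5 ('d'): window [0,5] length 6 -- new best
  Position 6 ('d'): repeat (last at 5), move window start to 6
  Position 6 ('d'): window [6,6] length 1
  Position 7 ('h'): window [6,7] length 2
  Position 8 ('e'): window [6,8] length 3
  Position 9 ('h'): repeat (last at 7), move window start to 8
  Position 9 ('h'): window [8,9] length 2
  Position 10 ('g'): window [8,10] length 3
  Position 11 ('f'): window [8,11] length 4
Longest substring with no repeats: "aegfbd" with length 6

6


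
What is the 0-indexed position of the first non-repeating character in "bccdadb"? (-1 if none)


Input: bccdadb
Character frequencies:
  'a': 1
  'b': 2
  'c': 2
  'd': 2
Scanning left to right for freq == 1:
  Position 0 ('b'): freq=2, skip
  Position 1 ('c'): freq=2, skip
  Position 2 ('c'): freq=2, skip
  Position 3 ('d'): freq=2, skip
  Position 4 ('a'): unique! => answer = 4

4


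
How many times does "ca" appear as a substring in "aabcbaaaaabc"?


Searching for "ca" in "aabcbaaaaabc"
Scanning each position:
  Position 0: "aa" => no
  Position 1: "ab" => no
  Position 2: "bc" => no
  Position 3: "cb" => no
  Position 4: "ba" => no
  Position 5: "aa" => no
  Position 6: "aa" => no
  Position 7: "aa" => no
  Position 8: "aa" => no
  Position 9: "ab" => no
  Position 10: "bc" => no
Total occurrences: 0

0


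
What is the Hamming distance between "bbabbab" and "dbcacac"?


Comparing "bbabbab" and "dbcacac" position by position:
  Position 0: 'b' vs 'd' => differ
  Position 1: 'b' vs 'b' => same
  Position 2: 'a' vs 'c' => differ
  Position 3: 'b' vs 'a' => differ
  Position 4: 'b' vs 'c' => differ
  Position 5: 'a' vs 'a' => same
  Position 6: 'b' vs 'c' => differ
Total differences (Hamming distance): 5

5


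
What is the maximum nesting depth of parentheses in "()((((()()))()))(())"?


Input: "()((((()()))()))(())"
Tracking depth:
  Position 0 '(': depth becomes 1
  Position 1 ')': depth becomes 0
  Position 2 '(': depth becomes 1
  Position 3 '(': depth becomes 2
  Position 4 '(': depth becomes 3
  Position 5 '(': depth becomes 4
  Position 6 '(': depth becomes 5
  Position 7 ')': depth becomes 4
  Position 8 '(': depth becomes 5
  Position 9 ')': depth becomes 4
  Position 10 ')': depth becomes 3
  Position 11 ')': depth becomes 2
  Position 12 '(': depth becomes 3
  Position 13 ')': depth becomes 2
  Position 14 ')': depth becomes 1
  Position 15 ')': depth becomes 0
  Position 16 '(': depth becomes 1
  Position 17 '(': depth becomes 2
  Position 18 ')': depth becomes 1
  Position 19 ')': depth becomes 0
Maximum depth reached: 5

5


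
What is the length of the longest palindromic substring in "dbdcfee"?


Input: "dbdcfee"
Checking substrings for palindromes:
  [0:3] "dbd" (len 3) => palindrome
  [5:7] "ee" (len 2) => palindrome
Longest palindromic substring: "dbd" with length 3

3


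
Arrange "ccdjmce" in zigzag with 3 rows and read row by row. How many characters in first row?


Zigzag "ccdjmce" into 3 rows:
Placing characters:
  'c' => row 0
  'c' => row 1
  'd' => row 2
  'j' => row 1
  'm' => row 0
  'c' => row 1
  'e' => row 2
Rows:
  Row 0: "cm"
  Row 1: "cjc"
  Row 2: "de"
First row length: 2

2


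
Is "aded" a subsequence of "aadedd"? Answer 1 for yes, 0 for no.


Check if "aded" is a subsequence of "aadedd"
Greedy scan:
  Position 0 ('a'): matches sub[0] = 'a'
  Position 1 ('a'): no match needed
  Position 2 ('d'): matches sub[1] = 'd'
  Position 3 ('e'): matches sub[2] = 'e'
  Position 4 ('d'): matches sub[3] = 'd'
  Position 5 ('d'): no match needed
All 4 characters matched => is a subsequence

1


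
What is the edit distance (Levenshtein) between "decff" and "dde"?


Computing edit distance: "decff" -> "dde"
DP table:
           d    d    e
      0    1    2    3
  d   1    0    1    2
  e   2    1    1    1
  c   3    2    2    2
  f   4    3    3    3
  f   5    4    4    4
Edit distance = dp[5][3] = 4

4


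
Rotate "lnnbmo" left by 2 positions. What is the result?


Input: "lnnbmo", rotate left by 2
First 2 characters: "ln"
Remaining characters: "nbmo"
Concatenate remaining + first: "nbmo" + "ln" = "nbmoln"

nbmoln


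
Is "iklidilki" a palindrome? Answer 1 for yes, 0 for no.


Input: iklidilki
Reversed: iklidilki
  Compare pos 0 ('i') with pos 8 ('i'): match
  Compare pos 1 ('k') with pos 7 ('k'): match
  Compare pos 2 ('l') with pos 6 ('l'): match
  Compare pos 3 ('i') with pos 5 ('i'): match
Result: palindrome

1


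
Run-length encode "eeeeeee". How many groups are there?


Input: eeeeeee
Scanning for consecutive runs:
  Group 1: 'e' x 7 (positions 0-6)
Total groups: 1

1


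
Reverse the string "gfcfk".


Input: gfcfk
Reading characters right to left:
  Position 4: 'k'
  Position 3: 'f'
  Position 2: 'c'
  Position 1: 'f'
  Position 0: 'g'
Reversed: kfcfg

kfcfg


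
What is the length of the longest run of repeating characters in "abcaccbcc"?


Input: "abcaccbcc"
Scanning for longest run:
  Position 1 ('b'): new char, reset run to 1
  Position 2 ('c'): new char, reset run to 1
  Position 3 ('a'): new char, reset run to 1
  Position 4 ('c'): new char, reset run to 1
  Position 5 ('c'): continues run of 'c', length=2
  Position 6 ('b'): new char, reset run to 1
  Position 7 ('c'): new char, reset run to 1
  Position 8 ('c'): continues run of 'c', length=2
Longest run: 'c' with length 2

2


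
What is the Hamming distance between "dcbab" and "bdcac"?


Comparing "dcbab" and "bdcac" position by position:
  Position 0: 'd' vs 'b' => differ
  Position 1: 'c' vs 'd' => differ
  Position 2: 'b' vs 'c' => differ
  Position 3: 'a' vs 'a' => same
  Position 4: 'b' vs 'c' => differ
Total differences (Hamming distance): 4

4


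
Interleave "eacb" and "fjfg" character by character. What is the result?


Interleaving "eacb" and "fjfg":
  Position 0: 'e' from first, 'f' from second => "ef"
  Position 1: 'a' from first, 'j' from second => "aj"
  Position 2: 'c' from first, 'f' from second => "cf"
  Position 3: 'b' from first, 'g' from second => "bg"
Result: efajcfbg

efajcfbg


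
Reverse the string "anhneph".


Input: anhneph
Reading characters right to left:
  Position 6: 'h'
  Position 5: 'p'
  Position 4: 'e'
  Position 3: 'n'
  Position 2: 'h'
  Position 1: 'n'
  Position 0: 'a'
Reversed: hpenhna

hpenhna


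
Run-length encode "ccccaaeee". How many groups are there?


Input: ccccaaeee
Scanning for consecutive runs:
  Group 1: 'c' x 4 (positions 0-3)
  Group 2: 'a' x 2 (positions 4-5)
  Group 3: 'e' x 3 (positions 6-8)
Total groups: 3

3


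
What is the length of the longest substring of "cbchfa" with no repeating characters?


Input: "cbchfa"
Sliding window (track last position of each char):
  Position 0 ('c'): window [0,0] length 1 -- new best
  Position 1 ('b'): window [0,1] length 2 -- new best
  Position 2 ('c'): repeat (last at 0), move window start to 1
  Position 2 ('c'): window [1,2] length 2
  Position 3 ('h'): window [1,3] length 3 -- new best
  Position 4 ('f'): window [1,4] length 4 -- new best
  Position 5 ('a'): window [1,5] length 5 -- new best
Longest substring with no repeats: "bchfa" with length 5

5


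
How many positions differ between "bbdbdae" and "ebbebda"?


Comparing "bbdbdae" and "ebbebda" position by position:
  Position 0: 'b' vs 'e' => DIFFER
  Position 1: 'b' vs 'b' => same
  Position 2: 'd' vs 'b' => DIFFER
  Position 3: 'b' vs 'e' => DIFFER
  Position 4: 'd' vs 'b' => DIFFER
  Position 5: 'a' vs 'd' => DIFFER
  Position 6: 'e' vs 'a' => DIFFER
Positions that differ: 6

6


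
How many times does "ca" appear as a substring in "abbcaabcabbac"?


Searching for "ca" in "abbcaabcabbac"
Scanning each position:
  Position 0: "ab" => no
  Position 1: "bb" => no
  Position 2: "bc" => no
  Position 3: "ca" => MATCH
  Position 4: "aa" => no
  Position 5: "ab" => no
  Position 6: "bc" => no
  Position 7: "ca" => MATCH
  Position 8: "ab" => no
  Position 9: "bb" => no
  Position 10: "ba" => no
  Position 11: "ac" => no
Total occurrences: 2

2


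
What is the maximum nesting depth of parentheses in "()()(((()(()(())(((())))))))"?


Input: "()()(((()(()(())(((())))))))"
Tracking depth:
  Position 0 '(': depth becomes 1
  Position 1 ')': depth becomes 0
  Position 2 '(': depth becomes 1
  Position 3 ')': depth becomes 0
  Position 4 '(': depth becomes 1
  Position 5 '(': depth becomes 2
  Position 6 '(': depth becomes 3
  Position 7 '(': depth becomes 4
  Position 8 ')': depth becomes 3
  Position 9 '(': depth becomes 4
  Position 10 '(': depth becomes 5
  Position 11 ')': depth becomes 4
  Position 12 '(': depth becomes 5
  Position 13 '(': depth becomes 6
  Position 14 ')': depth becomes 5
  Position 15 ')': depth becomes 4
  Position 16 '(': depth becomes 5
  Position 17 '(': depth becomes 6
  Position 18 '(': depth becomes 7
  Position 19 '(': depth becomes 8
  Position 20 ')': depth becomes 7
  Position 21 ')': depth becomes 6
  Position 22 ')': depth becomes 5
  Position 23 ')': depth becomes 4
  Position 24 ')': depth becomes 3
  Position 25 ')': depth becomes 2
  Position 26 ')': depth becomes 1
  Position 27 ')': depth becomes 0
Maximum depth reached: 8

8


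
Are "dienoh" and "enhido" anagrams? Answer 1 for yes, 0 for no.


Strings: "dienoh", "enhido"
Sorted first:  dehino
Sorted second: dehino
Sorted forms match => anagrams

1


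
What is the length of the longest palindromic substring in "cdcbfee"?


Input: "cdcbfee"
Checking substrings for palindromes:
  [0:3] "cdc" (len 3) => palindrome
  [5:7] "ee" (len 2) => palindrome
Longest palindromic substring: "cdc" with length 3

3


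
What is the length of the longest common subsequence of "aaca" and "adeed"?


LCS of "aaca" and "adeed"
DP table:
           a    d    e    e    d
      0    0    0    0    0    0
  a   0    1    1    1    1    1
  a   0    1    1    1    1    1
  c   0    1    1    1    1    1
  a   0    1    1    1    1    1
LCS length = dp[4][5] = 1

1


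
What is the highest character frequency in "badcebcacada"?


Input: badcebcacada
Character counts:
  'a': 4
  'b': 2
  'c': 3
  'd': 2
  'e': 1
Maximum frequency: 4

4


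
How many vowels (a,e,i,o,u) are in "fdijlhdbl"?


Input: fdijlhdbl
Checking each character:
  'f' at position 0: consonant
  'd' at position 1: consonant
  'i' at position 2: vowel (running total: 1)
  'j' at position 3: consonant
  'l' at position 4: consonant
  'h' at position 5: consonant
  'd' at position 6: consonant
  'b' at position 7: consonant
  'l' at position 8: consonant
Total vowels: 1

1


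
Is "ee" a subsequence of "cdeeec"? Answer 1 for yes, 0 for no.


Check if "ee" is a subsequence of "cdeeec"
Greedy scan:
  Position 0 ('c'): no match needed
  Position 1 ('d'): no match needed
  Position 2 ('e'): matches sub[0] = 'e'
  Position 3 ('e'): matches sub[1] = 'e'
  Position 4 ('e'): no match needed
  Position 5 ('c'): no match needed
All 2 characters matched => is a subsequence

1


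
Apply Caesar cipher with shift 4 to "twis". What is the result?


Caesar cipher: shift "twis" by 4
  't' (pos 19) + 4 = pos 23 = 'x'
  'w' (pos 22) + 4 = pos 0 = 'a'
  'i' (pos 8) + 4 = pos 12 = 'm'
  's' (pos 18) + 4 = pos 22 = 'w'
Result: xamw

xamw


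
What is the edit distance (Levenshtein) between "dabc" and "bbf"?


Computing edit distance: "dabc" -> "bbf"
DP table:
           b    b    f
      0    1    2    3
  d   1    1    2    3
  a   2    2    2    3
  b   3    2    2    3
  c   4    3    3    3
Edit distance = dp[4][3] = 3

3


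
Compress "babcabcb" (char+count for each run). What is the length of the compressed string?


Input: babcabcb
Runs:
  'b' x 1 => "b1"
  'a' x 1 => "a1"
  'b' x 1 => "b1"
  'c' x 1 => "c1"
  'a' x 1 => "a1"
  'b' x 1 => "b1"
  'c' x 1 => "c1"
  'b' x 1 => "b1"
Compressed: "b1a1b1c1a1b1c1b1"
Compressed length: 16

16


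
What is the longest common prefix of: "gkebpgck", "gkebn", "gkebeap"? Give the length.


Words: gkebpgck, gkebn, gkebeap
  Position 0: all 'g' => match
  Position 1: all 'k' => match
  Position 2: all 'e' => match
  Position 3: all 'b' => match
  Position 4: ('p', 'n', 'e') => mismatch, stop
LCP = "gkeb" (length 4)

4


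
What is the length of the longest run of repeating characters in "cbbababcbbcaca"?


Input: "cbbababcbbcaca"
Scanning for longest run:
  Position 1 ('b'): new char, reset run to 1
  Position 2 ('b'): continues run of 'b', length=2
  Position 3 ('a'): new char, reset run to 1
  Position 4 ('b'): new char, reset run to 1
  Position 5 ('a'): new char, reset run to 1
  Position 6 ('b'): new char, reset run to 1
  Position 7 ('c'): new char, reset run to 1
  Position 8 ('b'): new char, reset run to 1
  Position 9 ('b'): continues run of 'b', length=2
  Position 10 ('c'): new char, reset run to 1
  Position 11 ('a'): new char, reset run to 1
  Position 12 ('c'): new char, reset run to 1
  Position 13 ('a'): new char, reset run to 1
Longest run: 'b' with length 2

2


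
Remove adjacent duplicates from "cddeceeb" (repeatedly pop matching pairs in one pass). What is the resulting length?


Input: cddeceeb
Stack-based adjacent duplicate removal:
  Read 'c': push. Stack: c
  Read 'd': push. Stack: cd
  Read 'd': matches stack top 'd' => pop. Stack: c
  Read 'e': push. Stack: ce
  Read 'c': push. Stack: cec
  Read 'e': push. Stack: cece
  Read 'e': matches stack top 'e' => pop. Stack: cec
  Read 'b': push. Stack: cecb
Final stack: "cecb" (length 4)

4


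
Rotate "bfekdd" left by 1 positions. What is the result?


Input: "bfekdd", rotate left by 1
First 1 characters: "b"
Remaining characters: "fekdd"
Concatenate remaining + first: "fekdd" + "b" = "fekddb"

fekddb


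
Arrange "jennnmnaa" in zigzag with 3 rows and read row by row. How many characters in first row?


Zigzag "jennnmnaa" into 3 rows:
Placing characters:
  'j' => row 0
  'e' => row 1
  'n' => row 2
  'n' => row 1
  'n' => row 0
  'm' => row 1
  'n' => row 2
  'a' => row 1
  'a' => row 0
Rows:
  Row 0: "jna"
  Row 1: "enma"
  Row 2: "nn"
First row length: 3

3


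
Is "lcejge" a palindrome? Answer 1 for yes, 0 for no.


Input: lcejge
Reversed: egjecl
  Compare pos 0 ('l') with pos 5 ('e'): MISMATCH
  Compare pos 1 ('c') with pos 4 ('g'): MISMATCH
  Compare pos 2 ('e') with pos 3 ('j'): MISMATCH
Result: not a palindrome

0


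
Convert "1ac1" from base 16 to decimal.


Input: "1ac1" in base 16
Positional expansion:
  Digit '1' (value 1) x 16^3 = 4096
  Digit 'a' (value 10) x 16^2 = 2560
  Digit 'c' (value 12) x 16^1 = 192
  Digit '1' (value 1) x 16^0 = 1
Sum = 6849

6849


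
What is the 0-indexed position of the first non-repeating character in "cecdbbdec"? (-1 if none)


Input: cecdbbdec
Character frequencies:
  'b': 2
  'c': 3
  'd': 2
  'e': 2
Scanning left to right for freq == 1:
  Position 0 ('c'): freq=3, skip
  Position 1 ('e'): freq=2, skip
  Position 2 ('c'): freq=3, skip
  Position 3 ('d'): freq=2, skip
  Position 4 ('b'): freq=2, skip
  Position 5 ('b'): freq=2, skip
  Position 6 ('d'): freq=2, skip
  Position 7 ('e'): freq=2, skip
  Position 8 ('c'): freq=3, skip
  No unique character found => answer = -1

-1


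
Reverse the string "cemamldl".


Input: cemamldl
Reading characters right to left:
  Position 7: 'l'
  Position 6: 'd'
  Position 5: 'l'
  Position 4: 'm'
  Position 3: 'a'
  Position 2: 'm'
  Position 1: 'e'
  Position 0: 'c'
Reversed: ldlmamec

ldlmamec


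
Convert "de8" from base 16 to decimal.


Input: "de8" in base 16
Positional expansion:
  Digit 'd' (value 13) x 16^2 = 3328
  Digit 'e' (value 14) x 16^1 = 224
  Digit '8' (value 8) x 16^0 = 8
Sum = 3560

3560


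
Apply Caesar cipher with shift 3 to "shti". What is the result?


Caesar cipher: shift "shti" by 3
  's' (pos 18) + 3 = pos 21 = 'v'
  'h' (pos 7) + 3 = pos 10 = 'k'
  't' (pos 19) + 3 = pos 22 = 'w'
  'i' (pos 8) + 3 = pos 11 = 'l'
Result: vkwl

vkwl


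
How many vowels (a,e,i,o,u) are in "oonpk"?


Input: oonpk
Checking each character:
  'o' at position 0: vowel (running total: 1)
  'o' at position 1: vowel (running total: 2)
  'n' at position 2: consonant
  'p' at position 3: consonant
  'k' at position 4: consonant
Total vowels: 2

2


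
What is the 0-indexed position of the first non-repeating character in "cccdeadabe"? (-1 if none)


Input: cccdeadabe
Character frequencies:
  'a': 2
  'b': 1
  'c': 3
  'd': 2
  'e': 2
Scanning left to right for freq == 1:
  Position 0 ('c'): freq=3, skip
  Position 1 ('c'): freq=3, skip
  Position 2 ('c'): freq=3, skip
  Position 3 ('d'): freq=2, skip
  Position 4 ('e'): freq=2, skip
  Position 5 ('a'): freq=2, skip
  Position 6 ('d'): freq=2, skip
  Position 7 ('a'): freq=2, skip
  Position 8 ('b'): unique! => answer = 8

8


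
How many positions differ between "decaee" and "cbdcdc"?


Comparing "decaee" and "cbdcdc" position by position:
  Position 0: 'd' vs 'c' => DIFFER
  Position 1: 'e' vs 'b' => DIFFER
  Position 2: 'c' vs 'd' => DIFFER
  Position 3: 'a' vs 'c' => DIFFER
  Position 4: 'e' vs 'd' => DIFFER
  Position 5: 'e' vs 'c' => DIFFER
Positions that differ: 6

6


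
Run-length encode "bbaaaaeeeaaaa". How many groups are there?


Input: bbaaaaeeeaaaa
Scanning for consecutive runs:
  Group 1: 'b' x 2 (positions 0-1)
  Group 2: 'a' x 4 (positions 2-5)
  Group 3: 'e' x 3 (positions 6-8)
  Group 4: 'a' x 4 (positions 9-12)
Total groups: 4

4


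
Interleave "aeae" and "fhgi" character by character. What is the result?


Interleaving "aeae" and "fhgi":
  Position 0: 'a' from first, 'f' from second => "af"
  Position 1: 'e' from first, 'h' from second => "eh"
  Position 2: 'a' from first, 'g' from second => "ag"
  Position 3: 'e' from first, 'i' from second => "ei"
Result: afehagei

afehagei


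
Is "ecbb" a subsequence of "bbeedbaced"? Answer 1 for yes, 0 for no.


Check if "ecbb" is a subsequence of "bbeedbaced"
Greedy scan:
  Position 0 ('b'): no match needed
  Position 1 ('b'): no match needed
  Position 2 ('e'): matches sub[0] = 'e'
  Position 3 ('e'): no match needed
  Position 4 ('d'): no match needed
  Position 5 ('b'): no match needed
  Position 6 ('a'): no match needed
  Position 7 ('c'): matches sub[1] = 'c'
  Position 8 ('e'): no match needed
  Position 9 ('d'): no match needed
Only matched 2/4 characters => not a subsequence

0
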